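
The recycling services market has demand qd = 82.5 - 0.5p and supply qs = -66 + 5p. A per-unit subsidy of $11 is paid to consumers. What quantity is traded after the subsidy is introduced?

Pre-subsidy: 82.5 - 0.5p = -66 + 5p gives p* = 27, q* = 69.
With the rebate, buyers effectively pay pb = ps − 11, where ps is the price sellers receive.
Demand in terms of ps becomes qd = 82.5 − 0.5(ps − 11) = 88 - 0.5ps. Setting this equal to supply: 88 - 0.5ps = -66 + 5ps, so ps = 28.
Buyers pay pb = 28 − 11 = 17; q' = -66 + 5·28 = 74.

q' = 74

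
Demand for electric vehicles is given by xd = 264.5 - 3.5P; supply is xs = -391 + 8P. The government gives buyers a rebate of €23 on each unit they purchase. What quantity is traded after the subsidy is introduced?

x' = 121

Pre-subsidy: 264.5 - 3.5P = -391 + 8P gives P* = 57, x* = 65.
With the rebate, buyers effectively pay Pb = Ps − 23, where Ps is the price sellers receive.
Demand in terms of Ps becomes xd = 264.5 − 3.5(Ps − 23) = 345 - 3.5Ps. Setting this equal to supply: 345 - 3.5Ps = -391 + 8Ps, so Ps = 64.
Buyers pay Pb = 64 − 23 = 41; x' = -391 + 8·64 = 121.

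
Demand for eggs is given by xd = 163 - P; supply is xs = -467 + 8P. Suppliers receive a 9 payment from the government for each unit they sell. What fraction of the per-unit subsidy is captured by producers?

Pre-subsidy: 163 - P = -467 + 8P gives P* = 70, x* = 93.
With the subsidy, sellers receive Ps = Pb + 9 for each unit, where Pb is the price buyers pay.
Supply in terms of Pb becomes xs = -467 + 8(Pb + 9) = -395 + 8Pb. Setting this equal to demand: 163 - Pb = -395 + 8Pb, so Pb = 62.
Sellers receive Ps = 62 + 9 = 71; x' = 163 − 1·62 = 101.
Buyers' price falls by P* − Pb = 70 − 62 = 8; sellers' price rises by Ps − P* = 71 − 70 = 1.
So producers capture 1/9 = 1/9 of each unit of subsidy.

Producer share = 1/9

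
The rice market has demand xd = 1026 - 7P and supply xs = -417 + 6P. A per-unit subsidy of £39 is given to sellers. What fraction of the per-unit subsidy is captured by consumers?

Pre-subsidy: 1026 - 7P = -417 + 6P gives P* = 111, x* = 249.
With the subsidy, sellers receive Ps = Pb + 39 for each unit, where Pb is the price buyers pay.
Supply in terms of Pb becomes xs = -417 + 6(Pb + 39) = -183 + 6Pb. Setting this equal to demand: 1026 - 7Pb = -183 + 6Pb, so Pb = 93.
Sellers receive Ps = 93 + 39 = 132; x' = 1026 − 7·93 = 375.
Buyers' price falls by P* − Pb = 111 − 93 = 18; sellers' price rises by Ps − P* = 132 − 111 = 21.
So consumers capture 18/39 = 6/13 of each unit of subsidy.

Consumer share = 6/13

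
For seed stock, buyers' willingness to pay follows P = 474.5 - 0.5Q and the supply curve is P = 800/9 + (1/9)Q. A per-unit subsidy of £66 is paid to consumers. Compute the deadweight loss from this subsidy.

Deadweight loss = £3564

Pre-subsidy: 474.5 - 0.5Q = 800/9 + (1/9)Q gives Q* = 631 and P* = 159.
With the rebate, buyers effectively pay Pb = Ps − 66, where Ps is the price sellers receive.
On the curves, Pb = 474.5 - 0.5Q and Ps = 800/9 + (1/9)Q; the wedge Ps − Pb = 66 gives 800/9 + (1/9)Q − (474.5 - 0.5Q) = 66, so Q' = 739.
Then Pb = 474.5 − 0.5·739 = 105 and Ps = 800/9 + (1/9)·739 = 171.
The subsidy expands output by 739 − 631 = 108 past the efficient level; on those units the gap between marginal cost and willingness to pay runs from 0 up to 66.
DWL = ½ × 66 × 108 = 3564.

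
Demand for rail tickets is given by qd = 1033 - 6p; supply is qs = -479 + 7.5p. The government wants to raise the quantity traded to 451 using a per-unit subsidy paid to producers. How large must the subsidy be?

Required subsidy s = 27 per unit

At q = 451, invert demand for the buyer price: pb = (1033 − 451)/6 = 97; invert supply for the seller price: ps = (451 − (-479))/7.5 = 124.
The subsidy must fill the gap: s = ps − pb = 124 − 97 = 27.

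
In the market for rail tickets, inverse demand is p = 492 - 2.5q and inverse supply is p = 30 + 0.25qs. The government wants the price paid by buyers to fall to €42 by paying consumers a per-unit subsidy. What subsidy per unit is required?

Required subsidy s = €33 per unit

At a buyer price of 42, quantity demanded is 196.8 − 0.4·42 = 180.
Sellers supply 180 only when they receive ps = 30 + 0.25·180 = 75.
s = ps − pb = 75 − 42 = 33.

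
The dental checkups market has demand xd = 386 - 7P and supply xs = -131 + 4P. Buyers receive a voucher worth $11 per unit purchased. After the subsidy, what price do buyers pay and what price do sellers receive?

Buyers pay $43; sellers receive $54

Pre-subsidy: 386 - 7P = -131 + 4P gives P* = 47, x* = 57.
With the rebate, buyers effectively pay Pb = Ps − 11, where Ps is the price sellers receive.
Demand in terms of Ps becomes xd = 386 − 7(Ps − 11) = 463 - 7Ps. Setting this equal to supply: 463 - 7Ps = -131 + 4Ps, so Ps = 54.
Buyers pay Pb = 54 − 11 = 43; x' = -131 + 4·54 = 85.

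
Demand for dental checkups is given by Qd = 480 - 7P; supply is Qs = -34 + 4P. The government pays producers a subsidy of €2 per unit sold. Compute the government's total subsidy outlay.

Government cost = €316

Pre-subsidy: 480 - 7P = -34 + 4P gives P* = 514/11, Q* = 1682/11.
With the subsidy, sellers receive Ps = Pb + 2 for each unit, where Pb is the price buyers pay.
Supply in terms of Pb becomes Qs = -34 + 4(Pb + 2) = -26 + 4Pb. Setting this equal to demand: 480 - 7Pb = -26 + 4Pb, so Pb = 46.
Sellers receive Ps = 46 + 2 = 48; Q' = 480 − 7·46 = 158.
Government outlay = subsidy × quantity = 2 × 158 = 316.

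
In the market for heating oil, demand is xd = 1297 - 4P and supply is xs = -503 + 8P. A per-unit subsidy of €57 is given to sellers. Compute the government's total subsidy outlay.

Pre-subsidy: 1297 - 4P = -503 + 8P gives P* = 150, x* = 697.
With the subsidy, sellers receive Ps = Pb + 57 for each unit, where Pb is the price buyers pay.
Supply in terms of Pb becomes xs = -503 + 8(Pb + 57) = -47 + 8Pb. Setting this equal to demand: 1297 - 4Pb = -47 + 8Pb, so Pb = 112.
Sellers receive Ps = 112 + 57 = 169; x' = 1297 − 4·112 = 849.
Government outlay = subsidy × quantity = 57 × 849 = 48393.

Government cost = €48393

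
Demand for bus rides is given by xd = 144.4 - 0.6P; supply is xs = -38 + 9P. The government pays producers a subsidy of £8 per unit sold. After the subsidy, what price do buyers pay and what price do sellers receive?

Pre-subsidy: 144.4 - 0.6P = -38 + 9P gives P* = 19, x* = 133.
With the subsidy, sellers receive Ps = Pb + 8 for each unit, where Pb is the price buyers pay.
Supply in terms of Pb becomes xs = -38 + 9(Pb + 8) = 34 + 9Pb. Setting this equal to demand: 144.4 - 0.6Pb = 34 + 9Pb, so Pb = 11.5.
Sellers receive Ps = 11.5 + 8 = 19.5; x' = 144.4 − 0.6·11.5 = 137.5.

Buyers pay £11.5; sellers receive £19.5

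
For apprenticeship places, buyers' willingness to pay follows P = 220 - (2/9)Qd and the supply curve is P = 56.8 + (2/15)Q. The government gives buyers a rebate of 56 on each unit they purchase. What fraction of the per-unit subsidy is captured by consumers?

Pre-subsidy: 220 - (2/9)Q = 56.8 + (2/15)Q gives Q* = 459 and P* = 118.
With the rebate, buyers effectively pay Pb = Ps − 56, where Ps is the price sellers receive.
On the curves, Pb = 220 - (2/9)Q and Ps = 56.8 + (2/15)Q; the wedge Ps − Pb = 56 gives 56.8 + (2/15)Q − (220 - (2/9)Q) = 56, so Q' = 616.5.
Then Pb = 220 − (2/9)·616.5 = 83 and Ps = 56.8 + (2/15)·616.5 = 139.
Buyers' price falls by P* − Pb = 118 − 83 = 35; sellers' price rises by Ps − P* = 139 − 118 = 21.
So consumers capture 35/56 = 0.625 of each unit of subsidy.

Consumer share = 0.625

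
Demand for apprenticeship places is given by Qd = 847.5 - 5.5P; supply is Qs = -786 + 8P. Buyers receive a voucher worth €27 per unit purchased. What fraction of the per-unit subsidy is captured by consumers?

Pre-subsidy: 847.5 - 5.5P = -786 + 8P gives P* = 121, Q* = 182.
With the rebate, buyers effectively pay Pb = Ps − 27, where Ps is the price sellers receive.
Demand in terms of Ps becomes Qd = 847.5 − 5.5(Ps − 27) = 996 - 5.5Ps. Setting this equal to supply: 996 - 5.5Ps = -786 + 8Ps, so Ps = 132.
Buyers pay Pb = 132 − 27 = 105; Q' = -786 + 8·132 = 270.
Buyers' price falls by P* − Pb = 121 − 105 = 16; sellers' price rises by Ps − P* = 132 − 121 = 11.
So consumers capture 16/27 = 16/27 of each unit of subsidy.

Consumer share = 16/27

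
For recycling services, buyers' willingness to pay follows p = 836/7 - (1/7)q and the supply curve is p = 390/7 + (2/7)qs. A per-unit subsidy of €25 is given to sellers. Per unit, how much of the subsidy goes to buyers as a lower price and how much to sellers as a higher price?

Pre-subsidy: 836/7 - (1/7)q = 390/7 + (2/7)q gives q* = 446/3 and p* = 2062/21.
With the subsidy, sellers receive ps = pb + 25 for each unit, where pb is the price buyers pay.
On the curves, pb = 836/7 - (1/7)q and ps = 390/7 + (2/7)q; the wedge ps − pb = 25 gives 390/7 + (2/7)q − (836/7 - (1/7)q) = 25, so q' = 207.
Then pb = 836/7 − (1/7)·207 = 629/7 and ps = 390/7 + (2/7)·207 = 804/7.
Buyers' price falls by p* − pb = 2062/21 − 629/7 = 25/3; sellers' price rises by ps − p* = 804/7 − 2062/21 = 50/3.

Buyers gain 25/3 per unit; sellers gain 50/3 per unit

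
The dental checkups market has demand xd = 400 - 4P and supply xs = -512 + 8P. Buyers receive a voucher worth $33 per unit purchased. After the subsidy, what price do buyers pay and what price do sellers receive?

Buyers pay $54; sellers receive $87

Pre-subsidy: 400 - 4P = -512 + 8P gives P* = 76, x* = 96.
With the rebate, buyers effectively pay Pb = Ps − 33, where Ps is the price sellers receive.
Demand in terms of Ps becomes xd = 400 − 4(Ps − 33) = 532 - 4Ps. Setting this equal to supply: 532 - 4Ps = -512 + 8Ps, so Ps = 87.
Buyers pay Pb = 87 − 33 = 54; x' = -512 + 8·87 = 184.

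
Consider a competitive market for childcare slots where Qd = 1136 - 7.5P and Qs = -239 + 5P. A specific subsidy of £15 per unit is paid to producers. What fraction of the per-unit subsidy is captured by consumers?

Pre-subsidy: 1136 - 7.5P = -239 + 5P gives P* = 110, Q* = 311.
With the subsidy, sellers receive Ps = Pb + 15 for each unit, where Pb is the price buyers pay.
Supply in terms of Pb becomes Qs = -239 + 5(Pb + 15) = -164 + 5Pb. Setting this equal to demand: 1136 - 7.5Pb = -164 + 5Pb, so Pb = 104.
Sellers receive Ps = 104 + 15 = 119; Q' = 1136 − 7.5·104 = 356.
Buyers' price falls by P* − Pb = 110 − 104 = 6; sellers' price rises by Ps − P* = 119 − 110 = 9.
So consumers capture 6/15 = 0.4 of each unit of subsidy.

Consumer share = 0.4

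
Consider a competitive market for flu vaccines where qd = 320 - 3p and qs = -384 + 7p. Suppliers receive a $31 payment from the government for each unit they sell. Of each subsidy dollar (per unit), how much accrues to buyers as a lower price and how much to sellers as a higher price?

Buyers gain $21.7 per unit; sellers gain $9.3 per unit

Pre-subsidy: 320 - 3p = -384 + 7p gives p* = 70.4, q* = 108.8.
With the subsidy, sellers receive ps = pb + 31 for each unit, where pb is the price buyers pay.
Supply in terms of pb becomes qs = -384 + 7(pb + 31) = -167 + 7pb. Setting this equal to demand: 320 - 3pb = -167 + 7pb, so pb = 48.7.
Sellers receive ps = 48.7 + 31 = 79.7; q' = 320 − 3·48.7 = 173.9.
Buyers' price falls by p* − pb = 70.4 − 48.7 = 21.7; sellers' price rises by ps − p* = 79.7 − 70.4 = 9.3.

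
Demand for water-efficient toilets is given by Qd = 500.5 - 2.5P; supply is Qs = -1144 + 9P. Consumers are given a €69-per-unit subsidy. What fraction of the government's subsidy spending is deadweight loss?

DWL / government spending = 135/556

Pre-subsidy: 500.5 - 2.5P = -1144 + 9P gives P* = 143, Q* = 143.
With the rebate, buyers effectively pay Pb = Ps − 69, where Ps is the price sellers receive.
Demand in terms of Ps becomes Qd = 500.5 − 2.5(Ps − 69) = 673 - 2.5Ps. Setting this equal to supply: 673 - 2.5Ps = -1144 + 9Ps, so Ps = 158.
Buyers pay Pb = 158 − 69 = 89; Q' = -1144 + 9·158 = 278.
ΔCS = ½(143 + 278)(143 − 89) = 11367; ΔPS = ½(143 + 278)(158 − 143) = 3157.5.
Government spending = 69 × 278 = 19182.
DWL = ½ × 69 × (278 − 143) = 4657.5; fraction = 4657.5 / 19182 = 135/556.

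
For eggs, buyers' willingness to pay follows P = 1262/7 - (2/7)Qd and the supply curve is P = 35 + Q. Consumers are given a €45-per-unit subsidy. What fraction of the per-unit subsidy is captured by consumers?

Pre-subsidy: 1262/7 - (2/7)Q = 35 + Q gives Q* = 113 and P* = 148.
With the rebate, buyers effectively pay Pb = Ps − 45, where Ps is the price sellers receive.
On the curves, Pb = 1262/7 - (2/7)Q and Ps = 35 + Q; the wedge Ps − Pb = 45 gives 35 + Q − (1262/7 - (2/7)Q) = 45, so Q' = 148.
Then Pb = 1262/7 − (2/7)·148 = 138 and Ps = 35 + 1·148 = 183.
Buyers' price falls by P* − Pb = 148 − 138 = 10; sellers' price rises by Ps − P* = 183 − 148 = 35.
So consumers capture 10/45 = 2/9 of each unit of subsidy.

Consumer share = 2/9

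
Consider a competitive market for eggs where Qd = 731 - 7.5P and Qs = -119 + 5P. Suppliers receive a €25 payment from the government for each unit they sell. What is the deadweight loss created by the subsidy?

Deadweight loss = €937.5

Pre-subsidy: 731 - 7.5P = -119 + 5P gives P* = 68, Q* = 221.
With the subsidy, sellers receive Ps = Pb + 25 for each unit, where Pb is the price buyers pay.
Supply in terms of Pb becomes Qs = -119 + 5(Pb + 25) = 6 + 5Pb. Setting this equal to demand: 731 - 7.5Pb = 6 + 5Pb, so Pb = 58.
Sellers receive Ps = 58 + 25 = 83; Q' = 731 − 7.5·58 = 296.
The subsidy expands output by 296 − 221 = 75 past the efficient level; on those units the gap between marginal cost and willingness to pay runs from 0 up to 25.
DWL = ½ × 25 × 75 = 937.5.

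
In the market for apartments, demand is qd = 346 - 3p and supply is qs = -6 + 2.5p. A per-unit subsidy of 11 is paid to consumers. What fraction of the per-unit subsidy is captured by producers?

Producer share = 6/11

Pre-subsidy: 346 - 3p = -6 + 2.5p gives p* = 64, q* = 154.
With the rebate, buyers effectively pay pb = ps − 11, where ps is the price sellers receive.
Demand in terms of ps becomes qd = 346 − 3(ps − 11) = 379 - 3ps. Setting this equal to supply: 379 - 3ps = -6 + 2.5ps, so ps = 70.
Buyers pay pb = 70 − 11 = 59; q' = -6 + 2.5·70 = 169.
Buyers' price falls by p* − pb = 64 − 59 = 5; sellers' price rises by ps − p* = 70 − 64 = 6.
So producers capture 6/11 = 6/11 of each unit of subsidy.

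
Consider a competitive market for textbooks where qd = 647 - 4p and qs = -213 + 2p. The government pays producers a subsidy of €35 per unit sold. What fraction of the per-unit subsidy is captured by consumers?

Consumer share = 1/3

Pre-subsidy: 647 - 4p = -213 + 2p gives p* = 430/3, q* = 221/3.
With the subsidy, sellers receive ps = pb + 35 for each unit, where pb is the price buyers pay.
Supply in terms of pb becomes qs = -213 + 2(pb + 35) = -143 + 2pb. Setting this equal to demand: 647 - 4pb = -143 + 2pb, so pb = 395/3.
Sellers receive ps = 395/3 + 35 = 500/3; q' = 647 − 4·(395/3) = 361/3.
Buyers' price falls by p* − pb = 430/3 − 395/3 = 35/3; sellers' price rises by ps − p* = 500/3 − 430/3 = 70/3.
So consumers capture (35/3)/35 = 1/3 of each unit of subsidy.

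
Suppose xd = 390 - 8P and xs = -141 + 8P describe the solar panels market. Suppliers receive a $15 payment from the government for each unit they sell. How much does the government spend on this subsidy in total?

Pre-subsidy: 390 - 8P = -141 + 8P gives P* = 33.1875, x* = 124.5.
With the subsidy, sellers receive Ps = Pb + 15 for each unit, where Pb is the price buyers pay.
Supply in terms of Pb becomes xs = -141 + 8(Pb + 15) = -21 + 8Pb. Setting this equal to demand: 390 - 8Pb = -21 + 8Pb, so Pb = 25.6875.
Sellers receive Ps = 25.6875 + 15 = 40.6875; x' = 390 − 8·25.6875 = 184.5.
Government outlay = subsidy × quantity = 15 × 184.5 = 2767.5.

Government cost = $2767.5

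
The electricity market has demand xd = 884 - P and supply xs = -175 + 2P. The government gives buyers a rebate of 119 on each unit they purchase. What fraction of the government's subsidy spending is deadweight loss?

DWL / government spending = 119/1831

Pre-subsidy: 884 - P = -175 + 2P gives P* = 353, x* = 531.
With the rebate, buyers effectively pay Pb = Ps − 119, where Ps is the price sellers receive.
Demand in terms of Ps becomes xd = 884 − 1(Ps − 119) = 1003 - Ps. Setting this equal to supply: 1003 - Ps = -175 + 2Ps, so Ps = 1178/3.
Buyers pay Pb = 1178/3 − 119 = 821/3; x' = -175 + 2·(1178/3) = 1831/3.
ΔCS = ½(531 + 1831/3)(353 − 821/3) = 407456/9; ΔPS = ½(531 + 1831/3)(1178/3 − 353) = 203728/9.
Government spending = 119 × 1831/3 = 217889/3.
DWL = ½ × 119 × (1831/3 − 531) = 14161/3; fraction = (14161/3) / (217889/3) = 119/1831.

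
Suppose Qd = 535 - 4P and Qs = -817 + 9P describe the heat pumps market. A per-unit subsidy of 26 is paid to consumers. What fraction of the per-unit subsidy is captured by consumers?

Pre-subsidy: 535 - 4P = -817 + 9P gives P* = 104, Q* = 119.
With the rebate, buyers effectively pay Pb = Ps − 26, where Ps is the price sellers receive.
Demand in terms of Ps becomes Qd = 535 − 4(Ps − 26) = 639 - 4Ps. Setting this equal to supply: 639 - 4Ps = -817 + 9Ps, so Ps = 112.
Buyers pay Pb = 112 − 26 = 86; Q' = -817 + 9·112 = 191.
Buyers' price falls by P* − Pb = 104 − 86 = 18; sellers' price rises by Ps − P* = 112 − 104 = 8.
So consumers capture 18/26 = 9/13 of each unit of subsidy.

Consumer share = 9/13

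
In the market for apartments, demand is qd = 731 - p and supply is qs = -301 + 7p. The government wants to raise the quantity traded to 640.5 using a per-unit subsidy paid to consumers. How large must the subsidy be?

At q = 640.5, invert demand for the buyer price: pb = (731 − 640.5)/1 = 90.5; invert supply for the seller price: ps = (640.5 − (-301))/7 = 134.5.
The subsidy must fill the gap: s = ps − pb = 134.5 − 90.5 = 44.

Required subsidy s = 44 per unit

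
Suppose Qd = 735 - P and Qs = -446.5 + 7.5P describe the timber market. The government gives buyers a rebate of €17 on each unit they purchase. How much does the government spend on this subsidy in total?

Pre-subsidy: 735 - P = -446.5 + 7.5P gives P* = 139, Q* = 596.
With the rebate, buyers effectively pay Pb = Ps − 17, where Ps is the price sellers receive.
Demand in terms of Ps becomes Qd = 735 − 1(Ps − 17) = 752 - Ps. Setting this equal to supply: 752 - Ps = -446.5 + 7.5Ps, so Ps = 141.
Buyers pay Pb = 141 − 17 = 124; Q' = -446.5 + 7.5·141 = 611.
Government outlay = subsidy × quantity = 17 × 611 = 10387.

Government cost = €10387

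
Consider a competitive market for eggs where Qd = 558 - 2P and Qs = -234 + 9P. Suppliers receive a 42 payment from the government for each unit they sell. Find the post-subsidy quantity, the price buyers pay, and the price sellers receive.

Q' = 5310/11; buyers pay 414/11; sellers receive 876/11

Pre-subsidy: 558 - 2P = -234 + 9P gives P* = 72, Q* = 414.
With the subsidy, sellers receive Ps = Pb + 42 for each unit, where Pb is the price buyers pay.
Supply in terms of Pb becomes Qs = -234 + 9(Pb + 42) = 144 + 9Pb. Setting this equal to demand: 558 - 2Pb = 144 + 9Pb, so Pb = 414/11.
Sellers receive Ps = 414/11 + 42 = 876/11; Q' = 558 − 2·(414/11) = 5310/11.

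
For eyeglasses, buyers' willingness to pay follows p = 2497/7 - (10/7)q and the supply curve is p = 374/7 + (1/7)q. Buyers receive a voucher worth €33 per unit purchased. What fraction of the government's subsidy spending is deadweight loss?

DWL / government spending = 21/428

Pre-subsidy: 2497/7 - (10/7)q = 374/7 + (1/7)q gives q* = 193 and p* = 81.
With the rebate, buyers effectively pay pb = ps − 33, where ps is the price sellers receive.
On the curves, pb = 2497/7 - (10/7)q and ps = 374/7 + (1/7)q; the wedge ps − pb = 33 gives 374/7 + (1/7)q − (2497/7 - (10/7)q) = 33, so q' = 214.
Then pb = 2497/7 − (10/7)·214 = 51 and ps = 374/7 + (1/7)·214 = 84.
ΔCS = ½(193 + 214)(81 − 51) = 6105; ΔPS = ½(193 + 214)(84 − 81) = 610.5.
Government spending = 33 × 214 = 7062.
DWL = ½ × 33 × (214 − 193) = 346.5; fraction = 346.5 / 7062 = 21/428.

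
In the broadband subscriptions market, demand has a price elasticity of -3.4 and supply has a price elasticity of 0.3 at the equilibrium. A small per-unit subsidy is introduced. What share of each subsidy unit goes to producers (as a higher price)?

For a small subsidy around the equilibrium, the benefit split depends on the relative slopes, which at a point are proportional to the elasticities.
Buyer share = εs/(εs + |εd|) = 0.3/(0.3 + 3.4) = 3/37; seller share = |εd|/(εs + |εd|) = 34/37.
So producers capture 34/37 of the subsidy.

Producer share = 34/37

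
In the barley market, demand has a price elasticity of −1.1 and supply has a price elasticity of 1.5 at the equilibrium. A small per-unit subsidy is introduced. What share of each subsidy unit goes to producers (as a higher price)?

For a small subsidy around the equilibrium, the benefit split depends on the relative slopes, which at a point are proportional to the elasticities.
Buyer share = εs/(εs + |εd|) = 1.5/(1.5 + 1.1) = 15/26; seller share = |εd|/(εs + |εd|) = 11/26.
So producers capture 11/26 of the subsidy.

Producer share = 11/26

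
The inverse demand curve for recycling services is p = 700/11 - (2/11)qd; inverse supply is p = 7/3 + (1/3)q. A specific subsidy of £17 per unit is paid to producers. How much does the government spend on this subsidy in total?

Pre-subsidy: 700/11 - (2/11)q = 7/3 + (1/3)q gives q* = 119 and p* = 42.
With the subsidy, sellers receive ps = pb + 17 for each unit, where pb is the price buyers pay.
On the curves, pb = 700/11 - (2/11)q and ps = 7/3 + (1/3)q; the wedge ps − pb = 17 gives 7/3 + (1/3)q − (700/11 - (2/11)q) = 17, so q' = 152.
Then pb = 700/11 − (2/11)·152 = 36 and ps = 7/3 + (1/3)·152 = 53.
Government outlay = subsidy × quantity = 17 × 152 = 2584.

Government cost = £2584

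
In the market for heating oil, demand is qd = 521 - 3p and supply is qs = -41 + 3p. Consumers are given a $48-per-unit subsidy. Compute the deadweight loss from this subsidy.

Pre-subsidy: 521 - 3p = -41 + 3p gives p* = 281/3, q* = 240.
With the rebate, buyers effectively pay pb = ps − 48, where ps is the price sellers receive.
Demand in terms of ps becomes qd = 521 − 3(ps − 48) = 665 - 3ps. Setting this equal to supply: 665 - 3ps = -41 + 3ps, so ps = 353/3.
Buyers pay pb = 353/3 − 48 = 209/3; q' = -41 + 3·(353/3) = 312.
The subsidy expands output by 312 − 240 = 72 past the efficient level; on those units the gap between marginal cost and willingness to pay runs from 0 up to 48.
DWL = ½ × 48 × 72 = 1728.

Deadweight loss = $1728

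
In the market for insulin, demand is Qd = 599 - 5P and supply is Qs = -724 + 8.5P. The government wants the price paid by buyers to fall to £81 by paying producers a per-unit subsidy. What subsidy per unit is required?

Required subsidy s = £27 per unit

At a buyer price of 81, quantity demanded is 599 − 5·81 = 194.
Sellers supply 194 only when they receive Ps with -724 + 8.5·Ps = 194, i.e. Ps = 108.
s = Ps − Pb = 108 − 81 = 27.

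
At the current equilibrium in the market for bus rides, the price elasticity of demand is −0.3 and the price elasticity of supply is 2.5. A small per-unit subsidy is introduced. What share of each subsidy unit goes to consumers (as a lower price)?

For a small subsidy around the equilibrium, the benefit split depends on the relative slopes, which at a point are proportional to the elasticities.
Buyer share = εs/(εs + |εd|) = 2.5/(2.5 + 0.3) = 25/28; seller share = |εd|/(εs + |εd|) = 3/28.

Consumer share = 25/28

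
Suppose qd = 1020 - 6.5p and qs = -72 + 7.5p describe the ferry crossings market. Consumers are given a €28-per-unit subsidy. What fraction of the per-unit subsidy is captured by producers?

Producer share = 13/28

Pre-subsidy: 1020 - 6.5p = -72 + 7.5p gives p* = 78, q* = 513.
With the rebate, buyers effectively pay pb = ps − 28, where ps is the price sellers receive.
Demand in terms of ps becomes qd = 1020 − 6.5(ps − 28) = 1202 - 6.5ps. Setting this equal to supply: 1202 - 6.5ps = -72 + 7.5ps, so ps = 91.
Buyers pay pb = 91 − 28 = 63; q' = -72 + 7.5·91 = 610.5.
Buyers' price falls by p* − pb = 78 − 63 = 15; sellers' price rises by ps − p* = 91 − 78 = 13.
So producers capture 13/28 = 13/28 of each unit of subsidy.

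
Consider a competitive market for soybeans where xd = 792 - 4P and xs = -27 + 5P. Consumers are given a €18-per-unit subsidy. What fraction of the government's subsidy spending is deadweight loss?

Pre-subsidy: 792 - 4P = -27 + 5P gives P* = 91, x* = 428.
With the rebate, buyers effectively pay Pb = Ps − 18, where Ps is the price sellers receive.
Demand in terms of Ps becomes xd = 792 − 4(Ps − 18) = 864 - 4Ps. Setting this equal to supply: 864 - 4Ps = -27 + 5Ps, so Ps = 99.
Buyers pay Pb = 99 − 18 = 81; x' = -27 + 5·99 = 468.
ΔCS = ½(428 + 468)(91 − 81) = 4480; ΔPS = ½(428 + 468)(99 − 91) = 3584.
Government spending = 18 × 468 = 8424.
DWL = ½ × 18 × (468 − 428) = 360; fraction = 360 / 8424 = 5/117.

DWL / government spending = 5/117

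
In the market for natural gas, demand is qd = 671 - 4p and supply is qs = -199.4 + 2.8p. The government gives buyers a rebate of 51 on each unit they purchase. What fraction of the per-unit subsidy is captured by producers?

Producer share = 10/17

Pre-subsidy: 671 - 4p = -199.4 + 2.8p gives p* = 128, q* = 159.
With the rebate, buyers effectively pay pb = ps − 51, where ps is the price sellers receive.
Demand in terms of ps becomes qd = 671 − 4(ps − 51) = 875 - 4ps. Setting this equal to supply: 875 - 4ps = -199.4 + 2.8ps, so ps = 158.
Buyers pay pb = 158 − 51 = 107; q' = -199.4 + 2.8·158 = 243.
Buyers' price falls by p* − pb = 128 − 107 = 21; sellers' price rises by ps − p* = 158 − 128 = 30.
So producers capture 30/51 = 10/17 of each unit of subsidy.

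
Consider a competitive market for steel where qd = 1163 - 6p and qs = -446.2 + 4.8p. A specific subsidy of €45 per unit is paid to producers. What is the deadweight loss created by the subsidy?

Deadweight loss = €2700

Pre-subsidy: 1163 - 6p = -446.2 + 4.8p gives p* = 149, q* = 269.
With the subsidy, sellers receive ps = pb + 45 for each unit, where pb is the price buyers pay.
Supply in terms of pb becomes qs = -446.2 + 4.8(pb + 45) = -230.2 + 4.8pb. Setting this equal to demand: 1163 - 6pb = -230.2 + 4.8pb, so pb = 129.
Sellers receive ps = 129 + 45 = 174; q' = 1163 − 6·129 = 389.
The subsidy expands output by 389 − 269 = 120 past the efficient level; on those units the gap between marginal cost and willingness to pay runs from 0 up to 45.
DWL = ½ × 45 × 120 = 2700.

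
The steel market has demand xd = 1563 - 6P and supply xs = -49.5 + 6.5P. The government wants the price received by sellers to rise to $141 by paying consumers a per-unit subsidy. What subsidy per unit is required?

At a seller price of 141, quantity supplied is -49.5 + 6.5·141 = 867.
Buyers absorb 867 only when they pay Pb with 1563 − 6·Pb = 867, i.e. Pb = 116.
s = Ps − Pb = 141 − 116 = 25.

Required subsidy s = $25 per unit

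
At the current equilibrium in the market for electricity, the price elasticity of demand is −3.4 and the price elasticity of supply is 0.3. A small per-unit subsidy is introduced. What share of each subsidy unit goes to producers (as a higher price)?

Producer share = 34/37

For a small subsidy around the equilibrium, the benefit split depends on the relative slopes, which at a point are proportional to the elasticities.
Buyer share = εs/(εs + |εd|) = 0.3/(0.3 + 3.4) = 3/37; seller share = |εd|/(εs + |εd|) = 34/37.
So producers capture 34/37 of the subsidy.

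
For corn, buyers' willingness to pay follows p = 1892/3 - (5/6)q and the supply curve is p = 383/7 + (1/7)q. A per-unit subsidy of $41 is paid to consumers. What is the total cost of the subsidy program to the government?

Government cost = $25912

Pre-subsidy: 1892/3 - (5/6)q = 383/7 + (1/7)q gives q* = 590 and p* = 139.
With the rebate, buyers effectively pay pb = ps − 41, where ps is the price sellers receive.
On the curves, pb = 1892/3 - (5/6)q and ps = 383/7 + (1/7)q; the wedge ps − pb = 41 gives 383/7 + (1/7)q − (1892/3 - (5/6)q) = 41, so q' = 632.
Then pb = 1892/3 − (5/6)·632 = 104 and ps = 383/7 + (1/7)·632 = 145.
Government outlay = subsidy × quantity = 41 × 632 = 25912.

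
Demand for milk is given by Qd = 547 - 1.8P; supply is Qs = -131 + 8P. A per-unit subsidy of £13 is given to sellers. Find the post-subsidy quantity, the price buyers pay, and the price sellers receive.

Pre-subsidy: 547 - 1.8P = -131 + 8P gives P* = 3390/49, Q* = 20701/49.
With the subsidy, sellers receive Ps = Pb + 13 for each unit, where Pb is the price buyers pay.
Supply in terms of Pb becomes Qs = -131 + 8(Pb + 13) = -27 + 8Pb. Setting this equal to demand: 547 - 1.8Pb = -27 + 8Pb, so Pb = 410/7.
Sellers receive Ps = 410/7 + 13 = 501/7; Q' = 547 − 1.8·(410/7) = 3091/7.

Q' = 3091/7; buyers pay 410/7; sellers receive 501/7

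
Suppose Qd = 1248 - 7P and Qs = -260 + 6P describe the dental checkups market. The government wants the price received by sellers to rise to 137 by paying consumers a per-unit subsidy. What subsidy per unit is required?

Required subsidy s = 39 per unit

At a seller price of 137, quantity supplied is -260 + 6·137 = 562.
Buyers absorb 562 only when they pay Pb with 1248 − 7·Pb = 562, i.e. Pb = 98.
s = Ps − Pb = 137 − 98 = 39.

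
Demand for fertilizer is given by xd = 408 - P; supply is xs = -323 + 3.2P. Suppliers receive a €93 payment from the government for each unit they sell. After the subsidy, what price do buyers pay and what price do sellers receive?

Pre-subsidy: 408 - P = -323 + 3.2P gives P* = 3655/21, x* = 4913/21.
With the subsidy, sellers receive Ps = Pb + 93 for each unit, where Pb is the price buyers pay.
Supply in terms of Pb becomes xs = -323 + 3.2(Pb + 93) = -25.4 + 3.2Pb. Setting this equal to demand: 408 - Pb = -25.4 + 3.2Pb, so Pb = 2167/21.
Sellers receive Ps = 2167/21 + 93 = 4120/21; x' = 408 − 1·(2167/21) = 6401/21.

Buyers pay 2167/21; sellers receive 4120/21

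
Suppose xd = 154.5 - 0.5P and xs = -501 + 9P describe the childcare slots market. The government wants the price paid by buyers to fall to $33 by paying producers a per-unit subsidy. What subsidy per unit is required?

At a buyer price of 33, quantity demanded is 154.5 − 0.5·33 = 138.
Sellers supply 138 only when they receive Ps with -501 + 9·Ps = 138, i.e. Ps = 71.
s = Ps − Pb = 71 − 33 = 38.

Required subsidy s = $38 per unit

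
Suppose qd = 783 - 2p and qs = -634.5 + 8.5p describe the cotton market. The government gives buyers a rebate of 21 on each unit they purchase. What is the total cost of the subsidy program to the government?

Government cost = 11487

Pre-subsidy: 783 - 2p = -634.5 + 8.5p gives p* = 135, q* = 513.
With the rebate, buyers effectively pay pb = ps − 21, where ps is the price sellers receive.
Demand in terms of ps becomes qd = 783 − 2(ps − 21) = 825 - 2ps. Setting this equal to supply: 825 - 2ps = -634.5 + 8.5ps, so ps = 139.
Buyers pay pb = 139 − 21 = 118; q' = -634.5 + 8.5·139 = 547.
Government outlay = subsidy × quantity = 21 × 547 = 11487.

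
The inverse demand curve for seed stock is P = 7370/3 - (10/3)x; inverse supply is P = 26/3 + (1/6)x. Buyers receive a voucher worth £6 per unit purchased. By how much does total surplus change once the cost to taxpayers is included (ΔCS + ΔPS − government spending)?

Net change in total surplus = -36/7

Pre-subsidy: 7370/3 - (10/3)x = 26/3 + (1/6)x gives x* = 4896/7 and P* = 2630/21.
With the rebate, buyers effectively pay Pb = Ps − 6, where Ps is the price sellers receive.
On the curves, Pb = 7370/3 - (10/3)x and Ps = 26/3 + (1/6)x; the wedge Ps − Pb = 6 gives 26/3 + (1/6)x − (7370/3 - (10/3)x) = 6, so x' = 4908/7.
Then Pb = 7370/3 − (10/3)·(4908/7) = 2510/21 and Ps = 26/3 + (1/6)·(4908/7) = 2636/21.
ΔCS = ½(4896/7 + 4908/7)(2630/21 − 2510/21) = 196080/49; ΔPS = ½(4896/7 + 4908/7)(2636/21 − 2630/21) = 9804/49.
Government spending = 6 × 4908/7 = 29448/7.
Net change = 196080/49 + 9804/49 − 29448/7 = -36/7. The loss equals the DWL triangle ½·6·12/7.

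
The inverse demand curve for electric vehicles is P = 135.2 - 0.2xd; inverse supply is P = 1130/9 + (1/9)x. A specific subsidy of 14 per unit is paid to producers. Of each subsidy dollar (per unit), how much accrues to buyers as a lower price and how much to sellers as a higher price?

Pre-subsidy: 135.2 - 0.2x = 1130/9 + (1/9)x gives x* = 31 and P* = 129.
With the subsidy, sellers receive Ps = Pb + 14 for each unit, where Pb is the price buyers pay.
On the curves, Pb = 135.2 - 0.2x and Ps = 1130/9 + (1/9)x; the wedge Ps − Pb = 14 gives 1130/9 + (1/9)x − (135.2 - 0.2x) = 14, so x' = 76.
Then Pb = 135.2 − 0.2·76 = 120 and Ps = 1130/9 + (1/9)·76 = 134.
Buyers' price falls by P* − Pb = 129 − 120 = 9; sellers' price rises by Ps − P* = 134 − 129 = 5.

Buyers gain 9 per unit; sellers gain 5 per unit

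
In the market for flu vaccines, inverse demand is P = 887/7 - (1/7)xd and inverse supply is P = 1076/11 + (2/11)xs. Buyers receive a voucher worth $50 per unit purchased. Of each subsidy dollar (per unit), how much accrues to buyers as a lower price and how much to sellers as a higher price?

Buyers gain $22 per unit; sellers gain $28 per unit

Pre-subsidy: 887/7 - (1/7)x = 1076/11 + (2/11)x gives x* = 89 and P* = 114.
With the rebate, buyers effectively pay Pb = Ps − 50, where Ps is the price sellers receive.
On the curves, Pb = 887/7 - (1/7)x and Ps = 1076/11 + (2/11)x; the wedge Ps − Pb = 50 gives 1076/11 + (2/11)x − (887/7 - (1/7)x) = 50, so x' = 243.
Then Pb = 887/7 − (1/7)·243 = 92 and Ps = 1076/11 + (2/11)·243 = 142.
Buyers' price falls by P* − Pb = 114 − 92 = 22; sellers' price rises by Ps − P* = 142 − 114 = 28.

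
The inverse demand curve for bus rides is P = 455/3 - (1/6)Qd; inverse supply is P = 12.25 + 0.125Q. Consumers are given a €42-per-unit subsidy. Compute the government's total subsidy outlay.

Pre-subsidy: 455/3 - (1/6)Q = 12.25 + 0.125Q gives Q* = 478 and P* = 72.
With the rebate, buyers effectively pay Pb = Ps − 42, where Ps is the price sellers receive.
On the curves, Pb = 455/3 - (1/6)Q and Ps = 12.25 + 0.125Q; the wedge Ps − Pb = 42 gives 12.25 + 0.125Q − (455/3 - (1/6)Q) = 42, so Q' = 622.
Then Pb = 455/3 − (1/6)·622 = 48 and Ps = 12.25 + 0.125·622 = 90.
Government outlay = subsidy × quantity = 42 × 622 = 26124.

Government cost = €26124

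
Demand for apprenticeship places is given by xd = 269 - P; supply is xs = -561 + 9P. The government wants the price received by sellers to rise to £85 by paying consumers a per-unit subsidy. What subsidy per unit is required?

Required subsidy s = £20 per unit

At a seller price of 85, quantity supplied is -561 + 9·85 = 204.
Buyers absorb 204 only when they pay Pb with 269 − 1·Pb = 204, i.e. Pb = 65.
s = Ps − Pb = 85 − 65 = 20.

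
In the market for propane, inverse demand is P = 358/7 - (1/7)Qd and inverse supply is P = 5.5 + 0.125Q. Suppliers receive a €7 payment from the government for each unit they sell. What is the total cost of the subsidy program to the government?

Government cost = 20636/15

Pre-subsidy: 358/7 - (1/7)Q = 5.5 + 0.125Q gives Q* = 170.4 and P* = 26.8.
With the subsidy, sellers receive Ps = Pb + 7 for each unit, where Pb is the price buyers pay.
On the curves, Pb = 358/7 - (1/7)Q and Ps = 5.5 + 0.125Q; the wedge Ps − Pb = 7 gives 5.5 + 0.125Q − (358/7 - (1/7)Q) = 7, so Q' = 2948/15.
Then Pb = 358/7 − (1/7)·(2948/15) = 346/15 and Ps = 5.5 + 0.125·(2948/15) = 451/15.
Government outlay = subsidy × quantity = 7 × 2948/15 = 20636/15.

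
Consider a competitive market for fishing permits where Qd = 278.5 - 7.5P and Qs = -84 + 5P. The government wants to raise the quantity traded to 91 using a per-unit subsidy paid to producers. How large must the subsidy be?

Required subsidy s = 10 per unit

At Q = 91, invert demand for the buyer price: Pb = (278.5 − 91)/7.5 = 25; invert supply for the seller price: Ps = (91 − (-84))/5 = 35.
The subsidy must fill the gap: s = Ps − Pb = 35 − 25 = 10.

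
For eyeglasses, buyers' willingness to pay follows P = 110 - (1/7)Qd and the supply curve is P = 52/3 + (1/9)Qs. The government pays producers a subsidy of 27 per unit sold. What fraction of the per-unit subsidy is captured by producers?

Producer share = 0.4375

Pre-subsidy: 110 - (1/7)Q = 52/3 + (1/9)Q gives Q* = 364.875 and P* = 57.875.
With the subsidy, sellers receive Ps = Pb + 27 for each unit, where Pb is the price buyers pay.
On the curves, Pb = 110 - (1/7)Q and Ps = 52/3 + (1/9)Q; the wedge Ps − Pb = 27 gives 52/3 + (1/9)Q − (110 - (1/7)Q) = 27, so Q' = 471.1875.
Then Pb = 110 − (1/7)·471.1875 = 42.6875 and Ps = 52/3 + (1/9)·471.1875 = 69.6875.
Buyers' price falls by P* − Pb = 57.875 − 42.6875 = 15.1875; sellers' price rises by Ps − P* = 69.6875 − 57.875 = 11.8125.
So producers capture 11.8125/27 = 0.4375 of each unit of subsidy.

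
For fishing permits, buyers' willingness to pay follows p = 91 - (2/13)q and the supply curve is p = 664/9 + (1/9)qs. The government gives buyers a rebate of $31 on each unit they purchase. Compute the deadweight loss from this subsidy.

Deadweight loss = $1813.5

Pre-subsidy: 91 - (2/13)q = 664/9 + (1/9)q gives q* = 65 and p* = 81.
With the rebate, buyers effectively pay pb = ps − 31, where ps is the price sellers receive.
On the curves, pb = 91 - (2/13)q and ps = 664/9 + (1/9)q; the wedge ps − pb = 31 gives 664/9 + (1/9)q − (91 - (2/13)q) = 31, so q' = 182.
Then pb = 91 − (2/13)·182 = 63 and ps = 664/9 + (1/9)·182 = 94.
The subsidy expands output by 182 − 65 = 117 past the efficient level; on those units the gap between marginal cost and willingness to pay runs from 0 up to 31.
DWL = ½ × 31 × 117 = 1813.5.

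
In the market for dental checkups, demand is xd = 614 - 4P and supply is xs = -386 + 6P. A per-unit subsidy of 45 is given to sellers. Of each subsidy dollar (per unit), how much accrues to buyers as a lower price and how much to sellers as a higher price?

Buyers gain 27 per unit; sellers gain 18 per unit

Pre-subsidy: 614 - 4P = -386 + 6P gives P* = 100, x* = 214.
With the subsidy, sellers receive Ps = Pb + 45 for each unit, where Pb is the price buyers pay.
Supply in terms of Pb becomes xs = -386 + 6(Pb + 45) = -116 + 6Pb. Setting this equal to demand: 614 - 4Pb = -116 + 6Pb, so Pb = 73.
Sellers receive Ps = 73 + 45 = 118; x' = 614 − 4·73 = 322.
Buyers' price falls by P* − Pb = 100 − 73 = 27; sellers' price rises by Ps − P* = 118 − 100 = 18.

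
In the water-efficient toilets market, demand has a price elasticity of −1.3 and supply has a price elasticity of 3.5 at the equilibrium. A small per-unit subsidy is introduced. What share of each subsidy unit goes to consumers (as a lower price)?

For a small subsidy around the equilibrium, the benefit split depends on the relative slopes, which at a point are proportional to the elasticities.
Buyer share = εs/(εs + |εd|) = 3.5/(3.5 + 1.3) = 35/48; seller share = |εd|/(εs + |εd|) = 13/48.

Consumer share = 35/48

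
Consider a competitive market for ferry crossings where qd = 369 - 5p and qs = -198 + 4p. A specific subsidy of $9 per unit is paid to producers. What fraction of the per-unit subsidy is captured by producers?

Producer share = 5/9

Pre-subsidy: 369 - 5p = -198 + 4p gives p* = 63, q* = 54.
With the subsidy, sellers receive ps = pb + 9 for each unit, where pb is the price buyers pay.
Supply in terms of pb becomes qs = -198 + 4(pb + 9) = -162 + 4pb. Setting this equal to demand: 369 - 5pb = -162 + 4pb, so pb = 59.
Sellers receive ps = 59 + 9 = 68; q' = 369 − 5·59 = 74.
Buyers' price falls by p* − pb = 63 − 59 = 4; sellers' price rises by ps − p* = 68 − 63 = 5.
So producers capture 5/9 = 5/9 of each unit of subsidy.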